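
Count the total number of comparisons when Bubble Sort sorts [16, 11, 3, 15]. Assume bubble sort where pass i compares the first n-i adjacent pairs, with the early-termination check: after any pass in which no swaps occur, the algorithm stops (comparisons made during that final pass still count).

Pass 1: compare adjacent pairs (0,1)..(2,3) = 3 comparison(s), 3 swap(s) -> [11, 3, 15, 16]
Pass 2: compare adjacent pairs (0,1)..(1,2) = 2 comparison(s), 1 swap(s) -> [3, 11, 15, 16]
Pass 3: compare adjacent pairs (0,1)..(0,1) = 1 comparison(s), 0 swap(s) -> [3, 11, 15, 16]
No swaps in this pass, so bubble sort stops here.
Total comparisons: 3 + 2 + 1 = 6


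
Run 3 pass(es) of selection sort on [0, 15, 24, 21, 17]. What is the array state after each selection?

Pass 1: Select minimum 0 at index 0, swap -> [0, 15, 24, 21, 17]
Pass 2: Select minimum 15 at index 1, swap -> [0, 15, 24, 21, 17]
Pass 3: Select minimum 17 at index 4, swap -> [0, 15, 17, 21, 24]


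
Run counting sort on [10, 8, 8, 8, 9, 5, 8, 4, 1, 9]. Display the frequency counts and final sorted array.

Count array: [0, 1, 0, 0, 1, 1, 0, 0, 4, 2, 1]
(count[i] = number of elements equal to i)
Cumulative count: [0, 1, 1, 1, 2, 3, 3, 3, 7, 9, 10]
Sorted: [1, 4, 5, 8, 8, 8, 8, 9, 9, 10]


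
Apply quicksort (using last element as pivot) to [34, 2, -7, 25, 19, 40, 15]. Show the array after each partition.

Partition 1: pivot=15 at index 2 -> [2, -7, 15, 25, 19, 40, 34]
Partition 2: pivot=-7 at index 0 -> [-7, 2, 15, 25, 19, 40, 34]
Partition 3: pivot=34 at index 5 -> [-7, 2, 15, 25, 19, 34, 40]
Partition 4: pivot=19 at index 3 -> [-7, 2, 15, 19, 25, 34, 40]


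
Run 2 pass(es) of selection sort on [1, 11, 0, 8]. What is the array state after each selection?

Pass 1: Select minimum 0 at index 2, swap -> [0, 11, 1, 8]
Pass 2: Select minimum 1 at index 2, swap -> [0, 1, 11, 8]


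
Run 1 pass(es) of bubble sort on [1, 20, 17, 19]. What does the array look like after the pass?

After pass 1: [1, 17, 19, 20] (2 swaps)
Total swaps: 2


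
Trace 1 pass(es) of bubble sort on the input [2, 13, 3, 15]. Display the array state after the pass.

After pass 1: [2, 3, 13, 15] (1 swaps)
Total swaps: 1


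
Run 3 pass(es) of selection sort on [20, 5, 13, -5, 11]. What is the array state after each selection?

Pass 1: Select minimum -5 at index 3, swap -> [-5, 5, 13, 20, 11]
Pass 2: Select minimum 5 at index 1, swap -> [-5, 5, 13, 20, 11]
Pass 3: Select minimum 11 at index 4, swap -> [-5, 5, 11, 20, 13]


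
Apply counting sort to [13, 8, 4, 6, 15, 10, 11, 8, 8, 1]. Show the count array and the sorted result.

Count array: [0, 1, 0, 0, 1, 0, 1, 0, 3, 0, 1, 1, 0, 1, 0, 1]
(count[i] = number of elements equal to i)
Cumulative count: [0, 1, 1, 1, 2, 2, 3, 3, 6, 6, 7, 8, 8, 9, 9, 10]
Sorted: [1, 4, 6, 8, 8, 8, 10, 11, 13, 15]


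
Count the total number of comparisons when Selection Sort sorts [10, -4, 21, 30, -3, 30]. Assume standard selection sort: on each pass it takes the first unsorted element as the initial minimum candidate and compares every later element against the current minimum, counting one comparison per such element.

Pass 1: scan indices 1..5 for the minimum = 5 comparison(s); min is -4, place at index 0 -> [-4, 10, 21, 30, -3, 30]
Pass 2: scan indices 2..5 for the minimum = 4 comparison(s); min is -3, place at index 1 -> [-4, -3, 21, 30, 10, 30]
Pass 3: scan indices 3..5 for the minimum = 3 comparison(s); min is 10, place at index 2 -> [-4, -3, 10, 30, 21, 30]
Pass 4: scan indices 4..5 for the minimum = 2 comparison(s); min is 21, place at index 3 -> [-4, -3, 10, 21, 30, 30]
Pass 5: scan indices 5..5 for the minimum = 1 comparison(s); min is 30, place at index 4 -> [-4, -3, 10, 21, 30, 30]
Selection sort always scans the whole unsorted suffix, so the count is (n-1) + (n-2) + ... + 1 = n(n-1)/2 = 6*5/2 = 15 regardless of the input order.
Total comparisons: 5 + 4 + 3 + 2 + 1 = 15


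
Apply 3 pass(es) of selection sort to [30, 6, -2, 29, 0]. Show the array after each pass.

Pass 1: Select minimum -2 at index 2, swap -> [-2, 6, 30, 29, 0]
Pass 2: Select minimum 0 at index 4, swap -> [-2, 0, 30, 29, 6]
Pass 3: Select minimum 6 at index 4, swap -> [-2, 0, 6, 29, 30]


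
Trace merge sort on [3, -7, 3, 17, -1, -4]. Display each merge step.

Divide and conquer:
  Merge [-7] + [3] -> [-7, 3]
  Merge [3] + [-7, 3] -> [-7, 3, 3]
  Merge [-1] + [-4] -> [-4, -1]
  Merge [17] + [-4, -1] -> [-4, -1, 17]
  Merge [-7, 3, 3] + [-4, -1, 17] -> [-7, -4, -1, 3, 3, 17]


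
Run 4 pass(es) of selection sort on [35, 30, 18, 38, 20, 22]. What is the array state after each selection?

Pass 1: Select minimum 18 at index 2, swap -> [18, 30, 35, 38, 20, 22]
Pass 2: Select minimum 20 at index 4, swap -> [18, 20, 35, 38, 30, 22]
Pass 3: Select minimum 22 at index 5, swap -> [18, 20, 22, 38, 30, 35]
Pass 4: Select minimum 30 at index 4, swap -> [18, 20, 22, 30, 38, 35]


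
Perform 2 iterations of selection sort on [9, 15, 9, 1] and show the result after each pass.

Pass 1: Select minimum 1 at index 3, swap -> [1, 15, 9, 9]
Pass 2: Select minimum 9 at index 2, swap -> [1, 9, 15, 9]


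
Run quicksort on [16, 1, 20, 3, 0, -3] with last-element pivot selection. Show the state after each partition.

Partition 1: pivot=-3 at index 0 -> [-3, 1, 20, 3, 0, 16]
Partition 2: pivot=16 at index 4 -> [-3, 1, 3, 0, 16, 20]
Partition 3: pivot=0 at index 1 -> [-3, 0, 3, 1, 16, 20]
Partition 4: pivot=1 at index 2 -> [-3, 0, 1, 3, 16, 20]


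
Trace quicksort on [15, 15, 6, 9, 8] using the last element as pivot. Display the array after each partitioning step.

Partition 1: pivot=8 at index 1 -> [6, 8, 15, 9, 15]
Partition 2: pivot=15 at index 4 -> [6, 8, 15, 9, 15]
Partition 3: pivot=9 at index 2 -> [6, 8, 9, 15, 15]


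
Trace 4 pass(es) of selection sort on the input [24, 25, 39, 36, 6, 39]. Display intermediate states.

Pass 1: Select minimum 6 at index 4, swap -> [6, 25, 39, 36, 24, 39]
Pass 2: Select minimum 24 at index 4, swap -> [6, 24, 39, 36, 25, 39]
Pass 3: Select minimum 25 at index 4, swap -> [6, 24, 25, 36, 39, 39]
Pass 4: Select minimum 36 at index 3, swap -> [6, 24, 25, 36, 39, 39]


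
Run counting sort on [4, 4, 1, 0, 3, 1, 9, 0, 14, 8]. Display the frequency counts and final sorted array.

Count array: [2, 2, 0, 1, 2, 0, 0, 0, 1, 1, 0, 0, 0, 0, 1]
(count[i] = number of elements equal to i)
Cumulative count: [2, 4, 4, 5, 7, 7, 7, 7, 8, 9, 9, 9, 9, 9, 10]
Sorted: [0, 0, 1, 1, 3, 4, 4, 8, 9, 14]


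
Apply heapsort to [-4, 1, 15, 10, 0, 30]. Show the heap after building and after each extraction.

Build heap: [30, 10, 15, 1, 0, -4]
Extract 30: [15, 10, -4, 1, 0, 30]
Extract 15: [10, 1, -4, 0, 15, 30]
Extract 10: [1, 0, -4, 10, 15, 30]
Extract 1: [0, -4, 1, 10, 15, 30]
Extract 0: [-4, 0, 1, 10, 15, 30]


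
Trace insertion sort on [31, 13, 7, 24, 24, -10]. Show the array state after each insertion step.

First element 31 is already 'sorted'
Insert 13: shifted 1 elements -> [13, 31, 7, 24, 24, -10]
Insert 7: shifted 2 elements -> [7, 13, 31, 24, 24, -10]
Insert 24: shifted 1 elements -> [7, 13, 24, 31, 24, -10]
Insert 24: shifted 1 elements -> [7, 13, 24, 24, 31, -10]
Insert -10: shifted 5 elements -> [-10, 7, 13, 24, 24, 31]


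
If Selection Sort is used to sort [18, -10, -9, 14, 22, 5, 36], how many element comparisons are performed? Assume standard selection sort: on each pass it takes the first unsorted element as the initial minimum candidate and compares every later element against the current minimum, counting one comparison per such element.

Pass 1: scan indices 1..6 for the minimum = 6 comparison(s); min is -10, place at index 0 -> [-10, 18, -9, 14, 22, 5, 36]
Pass 2: scan indices 2..6 for the minimum = 5 comparison(s); min is -9, place at index 1 -> [-10, -9, 18, 14, 22, 5, 36]
Pass 3: scan indices 3..6 for the minimum = 4 comparison(s); min is 5, place at index 2 -> [-10, -9, 5, 14, 22, 18, 36]
Pass 4: scan indices 4..6 for the minimum = 3 comparison(s); min is 14, place at index 3 -> [-10, -9, 5, 14, 22, 18, 36]
Pass 5: scan indices 5..6 for the minimum = 2 comparison(s); min is 18, place at index 4 -> [-10, -9, 5, 14, 18, 22, 36]
Pass 6: scan indices 6..6 for the minimum = 1 comparison(s); min is 22, place at index 5 -> [-10, -9, 5, 14, 18, 22, 36]
Selection sort always scans the whole unsorted suffix, so the count is (n-1) + (n-2) + ... + 1 = n(n-1)/2 = 7*6/2 = 21 regardless of the input order.
Total comparisons: 6 + 5 + 4 + 3 + 2 + 1 = 21


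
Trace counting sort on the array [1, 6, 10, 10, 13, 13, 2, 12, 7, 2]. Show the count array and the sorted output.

Count array: [0, 1, 2, 0, 0, 0, 1, 1, 0, 0, 2, 0, 1, 2]
(count[i] = number of elements equal to i)
Cumulative count: [0, 1, 3, 3, 3, 3, 4, 5, 5, 5, 7, 7, 8, 10]
Sorted: [1, 2, 2, 6, 7, 10, 10, 12, 13, 13]


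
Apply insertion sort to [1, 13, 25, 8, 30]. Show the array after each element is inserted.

First element 1 is already 'sorted'
Insert 13: shifted 0 elements -> [1, 13, 25, 8, 30]
Insert 25: shifted 0 elements -> [1, 13, 25, 8, 30]
Insert 8: shifted 2 elements -> [1, 8, 13, 25, 30]
Insert 30: shifted 0 elements -> [1, 8, 13, 25, 30]


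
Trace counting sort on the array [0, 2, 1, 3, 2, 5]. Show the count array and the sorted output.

Count array: [1, 1, 2, 1, 0, 1]
(count[i] = number of elements equal to i)
Cumulative count: [1, 2, 4, 5, 5, 6]
Sorted: [0, 1, 2, 2, 3, 5]


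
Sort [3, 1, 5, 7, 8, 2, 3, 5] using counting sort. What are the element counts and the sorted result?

Count array: [0, 1, 1, 2, 0, 2, 0, 1, 1]
(count[i] = number of elements equal to i)
Cumulative count: [0, 1, 2, 4, 4, 6, 6, 7, 8]
Sorted: [1, 2, 3, 3, 5, 5, 7, 8]


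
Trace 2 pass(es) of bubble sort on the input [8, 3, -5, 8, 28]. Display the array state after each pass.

After pass 1: [3, -5, 8, 8, 28] (2 swaps)
After pass 2: [-5, 3, 8, 8, 28] (1 swaps)
Total swaps: 3


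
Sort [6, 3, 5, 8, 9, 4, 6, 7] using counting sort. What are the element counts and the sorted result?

Count array: [0, 0, 0, 1, 1, 1, 2, 1, 1, 1]
(count[i] = number of elements equal to i)
Cumulative count: [0, 0, 0, 1, 2, 3, 5, 6, 7, 8]
Sorted: [3, 4, 5, 6, 6, 7, 8, 9]


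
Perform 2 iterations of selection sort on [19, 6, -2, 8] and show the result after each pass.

Pass 1: Select minimum -2 at index 2, swap -> [-2, 6, 19, 8]
Pass 2: Select minimum 6 at index 1, swap -> [-2, 6, 19, 8]


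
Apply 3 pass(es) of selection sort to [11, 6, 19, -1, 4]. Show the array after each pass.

Pass 1: Select minimum -1 at index 3, swap -> [-1, 6, 19, 11, 4]
Pass 2: Select minimum 4 at index 4, swap -> [-1, 4, 19, 11, 6]
Pass 3: Select minimum 6 at index 4, swap -> [-1, 4, 6, 11, 19]


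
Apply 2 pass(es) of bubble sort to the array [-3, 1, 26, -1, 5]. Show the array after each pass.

After pass 1: [-3, 1, -1, 5, 26] (2 swaps)
After pass 2: [-3, -1, 1, 5, 26] (1 swaps)
Total swaps: 3


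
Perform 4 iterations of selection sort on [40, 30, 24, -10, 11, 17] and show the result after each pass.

Pass 1: Select minimum -10 at index 3, swap -> [-10, 30, 24, 40, 11, 17]
Pass 2: Select minimum 11 at index 4, swap -> [-10, 11, 24, 40, 30, 17]
Pass 3: Select minimum 17 at index 5, swap -> [-10, 11, 17, 40, 30, 24]
Pass 4: Select minimum 24 at index 5, swap -> [-10, 11, 17, 24, 30, 40]


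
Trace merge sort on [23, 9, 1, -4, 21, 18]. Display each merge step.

Divide and conquer:
  Merge [9] + [1] -> [1, 9]
  Merge [23] + [1, 9] -> [1, 9, 23]
  Merge [21] + [18] -> [18, 21]
  Merge [-4] + [18, 21] -> [-4, 18, 21]
  Merge [1, 9, 23] + [-4, 18, 21] -> [-4, 1, 9, 18, 21, 23]


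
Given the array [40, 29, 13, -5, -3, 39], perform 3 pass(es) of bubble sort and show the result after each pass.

After pass 1: [29, 13, -5, -3, 39, 40] (5 swaps)
After pass 2: [13, -5, -3, 29, 39, 40] (3 swaps)
After pass 3: [-5, -3, 13, 29, 39, 40] (2 swaps)
Total swaps: 10


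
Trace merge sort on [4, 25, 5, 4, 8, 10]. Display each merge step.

Divide and conquer:
  Merge [25] + [5] -> [5, 25]
  Merge [4] + [5, 25] -> [4, 5, 25]
  Merge [8] + [10] -> [8, 10]
  Merge [4] + [8, 10] -> [4, 8, 10]
  Merge [4, 5, 25] + [4, 8, 10] -> [4, 4, 5, 8, 10, 25]


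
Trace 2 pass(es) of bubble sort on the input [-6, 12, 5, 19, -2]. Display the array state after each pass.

After pass 1: [-6, 5, 12, -2, 19] (2 swaps)
After pass 2: [-6, 5, -2, 12, 19] (1 swaps)
Total swaps: 3


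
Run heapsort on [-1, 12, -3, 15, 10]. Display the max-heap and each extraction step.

Build heap: [15, 12, -3, -1, 10]
Extract 15: [12, 10, -3, -1, 15]
Extract 12: [10, -1, -3, 12, 15]
Extract 10: [-1, -3, 10, 12, 15]
Extract -1: [-3, -1, 10, 12, 15]


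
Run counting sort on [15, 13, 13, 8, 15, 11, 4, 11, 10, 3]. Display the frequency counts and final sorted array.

Count array: [0, 0, 0, 1, 1, 0, 0, 0, 1, 0, 1, 2, 0, 2, 0, 2]
(count[i] = number of elements equal to i)
Cumulative count: [0, 0, 0, 1, 2, 2, 2, 2, 3, 3, 4, 6, 6, 8, 8, 10]
Sorted: [3, 4, 8, 10, 11, 11, 13, 13, 15, 15]


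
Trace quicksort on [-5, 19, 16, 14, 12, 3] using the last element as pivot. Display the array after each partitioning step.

Partition 1: pivot=3 at index 1 -> [-5, 3, 16, 14, 12, 19]
Partition 2: pivot=19 at index 5 -> [-5, 3, 16, 14, 12, 19]
Partition 3: pivot=12 at index 2 -> [-5, 3, 12, 14, 16, 19]
Partition 4: pivot=16 at index 4 -> [-5, 3, 12, 14, 16, 19]


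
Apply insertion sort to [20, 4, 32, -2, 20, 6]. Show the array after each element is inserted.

First element 20 is already 'sorted'
Insert 4: shifted 1 elements -> [4, 20, 32, -2, 20, 6]
Insert 32: shifted 0 elements -> [4, 20, 32, -2, 20, 6]
Insert -2: shifted 3 elements -> [-2, 4, 20, 32, 20, 6]
Insert 20: shifted 1 elements -> [-2, 4, 20, 20, 32, 6]
Insert 6: shifted 3 elements -> [-2, 4, 6, 20, 20, 32]


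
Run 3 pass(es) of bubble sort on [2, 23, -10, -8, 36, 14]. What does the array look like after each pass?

After pass 1: [2, -10, -8, 23, 14, 36] (3 swaps)
After pass 2: [-10, -8, 2, 14, 23, 36] (3 swaps)
After pass 3: [-10, -8, 2, 14, 23, 36] (0 swaps)
Total swaps: 6


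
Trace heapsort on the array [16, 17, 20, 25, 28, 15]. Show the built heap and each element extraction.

Build heap: [28, 25, 20, 16, 17, 15]
Extract 28: [25, 17, 20, 16, 15, 28]
Extract 25: [20, 17, 15, 16, 25, 28]
Extract 20: [17, 16, 15, 20, 25, 28]
Extract 17: [16, 15, 17, 20, 25, 28]
Extract 16: [15, 16, 17, 20, 25, 28]


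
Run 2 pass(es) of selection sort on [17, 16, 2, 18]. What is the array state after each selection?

Pass 1: Select minimum 2 at index 2, swap -> [2, 16, 17, 18]
Pass 2: Select minimum 16 at index 1, swap -> [2, 16, 17, 18]


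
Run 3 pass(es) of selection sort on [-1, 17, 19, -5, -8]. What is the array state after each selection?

Pass 1: Select minimum -8 at index 4, swap -> [-8, 17, 19, -5, -1]
Pass 2: Select minimum -5 at index 3, swap -> [-8, -5, 19, 17, -1]
Pass 3: Select minimum -1 at index 4, swap -> [-8, -5, -1, 17, 19]


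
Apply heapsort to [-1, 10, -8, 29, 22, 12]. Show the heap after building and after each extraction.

Build heap: [29, 22, 12, 10, -1, -8]
Extract 29: [22, 10, 12, -8, -1, 29]
Extract 22: [12, 10, -1, -8, 22, 29]
Extract 12: [10, -8, -1, 12, 22, 29]
Extract 10: [-1, -8, 10, 12, 22, 29]
Extract -1: [-8, -1, 10, 12, 22, 29]


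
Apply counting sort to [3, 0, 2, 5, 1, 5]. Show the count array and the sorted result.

Count array: [1, 1, 1, 1, 0, 2]
(count[i] = number of elements equal to i)
Cumulative count: [1, 2, 3, 4, 4, 6]
Sorted: [0, 1, 2, 3, 5, 5]


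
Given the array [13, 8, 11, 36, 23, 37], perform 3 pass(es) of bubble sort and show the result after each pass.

After pass 1: [8, 11, 13, 23, 36, 37] (3 swaps)
After pass 2: [8, 11, 13, 23, 36, 37] (0 swaps)
After pass 3: [8, 11, 13, 23, 36, 37] (0 swaps)
Total swaps: 3


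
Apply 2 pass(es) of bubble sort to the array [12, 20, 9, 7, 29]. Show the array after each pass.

After pass 1: [12, 9, 7, 20, 29] (2 swaps)
After pass 2: [9, 7, 12, 20, 29] (2 swaps)
Total swaps: 4


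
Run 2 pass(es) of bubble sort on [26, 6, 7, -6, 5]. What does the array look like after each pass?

After pass 1: [6, 7, -6, 5, 26] (4 swaps)
After pass 2: [6, -6, 5, 7, 26] (2 swaps)
Total swaps: 6


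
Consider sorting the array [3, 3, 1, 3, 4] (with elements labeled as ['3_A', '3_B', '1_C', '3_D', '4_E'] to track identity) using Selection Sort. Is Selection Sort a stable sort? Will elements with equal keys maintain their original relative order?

Trace Selection Sort on the labeled array (the key is the number; the letter only tracks identity):
  Pass 1: minimum of unsorted part is 1_C at index 2; swap it with 3_A at index 0 -> [1_C, 3_B, 3_A, 3_D, 4_E]
  Pass 2: minimum 3_B is already at index 1; no swap -> [1_C, 3_B, 3_A, 3_D, 4_E]
  Pass 3: minimum 3_A is already at index 2; no swap -> [1_C, 3_B, 3_A, 3_D, 4_E]
  Pass 4: minimum 3_D is already at index 3; no swap -> [1_C, 3_B, 3_A, 3_D, 4_E]
Final order: [1_C, 3_B, 3_A, 3_D, 4_E]
Equal keys:
  value 3: originally 3_A, 3_B, 3_D; after sorting 3_B, 3_A, 3_D -> order changed
Equal keys were reordered, so Selection Sort is not stable: the long-range swap that moves the minimum into place can carry an element past an equal key. (One such input is enough; an unstable sort may happen to preserve order on other inputs, but it gives no guarantee.)
Answer: Not stable


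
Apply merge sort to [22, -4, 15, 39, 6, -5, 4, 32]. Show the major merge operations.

Divide and conquer:
  Merge [22] + [-4] -> [-4, 22]
  Merge [15] + [39] -> [15, 39]
  Merge [-4, 22] + [15, 39] -> [-4, 15, 22, 39]
  Merge [6] + [-5] -> [-5, 6]
  Merge [4] + [32] -> [4, 32]
  Merge [-5, 6] + [4, 32] -> [-5, 4, 6, 32]
  Merge [-4, 15, 22, 39] + [-5, 4, 6, 32] -> [-5, -4, 4, 6, 15, 22, 32, 39]


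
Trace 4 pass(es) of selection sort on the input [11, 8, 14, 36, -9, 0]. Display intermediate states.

Pass 1: Select minimum -9 at index 4, swap -> [-9, 8, 14, 36, 11, 0]
Pass 2: Select minimum 0 at index 5, swap -> [-9, 0, 14, 36, 11, 8]
Pass 3: Select minimum 8 at index 5, swap -> [-9, 0, 8, 36, 11, 14]
Pass 4: Select minimum 11 at index 4, swap -> [-9, 0, 8, 11, 36, 14]


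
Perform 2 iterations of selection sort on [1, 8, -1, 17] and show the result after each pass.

Pass 1: Select minimum -1 at index 2, swap -> [-1, 8, 1, 17]
Pass 2: Select minimum 1 at index 2, swap -> [-1, 1, 8, 17]


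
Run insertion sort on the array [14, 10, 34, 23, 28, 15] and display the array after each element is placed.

First element 14 is already 'sorted'
Insert 10: shifted 1 elements -> [10, 14, 34, 23, 28, 15]
Insert 34: shifted 0 elements -> [10, 14, 34, 23, 28, 15]
Insert 23: shifted 1 elements -> [10, 14, 23, 34, 28, 15]
Insert 28: shifted 1 elements -> [10, 14, 23, 28, 34, 15]
Insert 15: shifted 3 elements -> [10, 14, 15, 23, 28, 34]


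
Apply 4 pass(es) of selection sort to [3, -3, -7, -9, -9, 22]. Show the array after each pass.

Pass 1: Select minimum -9 at index 3, swap -> [-9, -3, -7, 3, -9, 22]
Pass 2: Select minimum -9 at index 4, swap -> [-9, -9, -7, 3, -3, 22]
Pass 3: Select minimum -7 at index 2, swap -> [-9, -9, -7, 3, -3, 22]
Pass 4: Select minimum -3 at index 4, swap -> [-9, -9, -7, -3, 3, 22]


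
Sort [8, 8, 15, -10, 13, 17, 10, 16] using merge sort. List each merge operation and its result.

Divide and conquer:
  Merge [8] + [8] -> [8, 8]
  Merge [15] + [-10] -> [-10, 15]
  Merge [8, 8] + [-10, 15] -> [-10, 8, 8, 15]
  Merge [13] + [17] -> [13, 17]
  Merge [10] + [16] -> [10, 16]
  Merge [13, 17] + [10, 16] -> [10, 13, 16, 17]
  Merge [-10, 8, 8, 15] + [10, 13, 16, 17] -> [-10, 8, 8, 10, 13, 15, 16, 17]


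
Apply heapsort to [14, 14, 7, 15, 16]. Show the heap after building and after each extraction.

Build heap: [16, 15, 7, 14, 14]
Extract 16: [15, 14, 7, 14, 16]
Extract 15: [14, 14, 7, 15, 16]
Extract 14: [14, 7, 14, 15, 16]
Extract 14: [7, 14, 14, 15, 16]


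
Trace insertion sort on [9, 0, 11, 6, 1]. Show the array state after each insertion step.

First element 9 is already 'sorted'
Insert 0: shifted 1 elements -> [0, 9, 11, 6, 1]
Insert 11: shifted 0 elements -> [0, 9, 11, 6, 1]
Insert 6: shifted 2 elements -> [0, 6, 9, 11, 1]
Insert 1: shifted 3 elements -> [0, 1, 6, 9, 11]


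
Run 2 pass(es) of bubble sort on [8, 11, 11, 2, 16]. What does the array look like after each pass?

After pass 1: [8, 11, 2, 11, 16] (1 swaps)
After pass 2: [8, 2, 11, 11, 16] (1 swaps)
Total swaps: 2


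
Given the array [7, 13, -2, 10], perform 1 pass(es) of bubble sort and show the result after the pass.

After pass 1: [7, -2, 10, 13] (2 swaps)
Total swaps: 2


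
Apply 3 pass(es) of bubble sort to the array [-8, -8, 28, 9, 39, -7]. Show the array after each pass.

After pass 1: [-8, -8, 9, 28, -7, 39] (2 swaps)
After pass 2: [-8, -8, 9, -7, 28, 39] (1 swaps)
After pass 3: [-8, -8, -7, 9, 28, 39] (1 swaps)
Total swaps: 4


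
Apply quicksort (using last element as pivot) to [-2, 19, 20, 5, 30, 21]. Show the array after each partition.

Partition 1: pivot=21 at index 4 -> [-2, 19, 20, 5, 21, 30]
Partition 2: pivot=5 at index 1 -> [-2, 5, 20, 19, 21, 30]
Partition 3: pivot=19 at index 2 -> [-2, 5, 19, 20, 21, 30]


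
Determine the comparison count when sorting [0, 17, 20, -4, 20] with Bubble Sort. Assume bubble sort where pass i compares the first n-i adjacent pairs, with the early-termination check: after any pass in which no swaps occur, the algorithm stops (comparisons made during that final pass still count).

Pass 1: compare adjacent pairs (0,1)..(3,4) = 4 comparison(s), 1 swap(s) -> [0, 17, -4, 20, 20]
Pass 2: compare adjacent pairs (0,1)..(2,3) = 3 comparison(s), 1 swap(s) -> [0, -4, 17, 20, 20]
Pass 3: compare adjacent pairs (0,1)..(1,2) = 2 comparison(s), 1 swap(s) -> [-4, 0, 17, 20, 20]
Pass 4: compare adjacent pairs (0,1)..(0,1) = 1 comparison(s), 0 swap(s) -> [-4, 0, 17, 20, 20]
No swaps in this pass, so bubble sort stops here.
Total comparisons: 4 + 3 + 2 + 1 = 10


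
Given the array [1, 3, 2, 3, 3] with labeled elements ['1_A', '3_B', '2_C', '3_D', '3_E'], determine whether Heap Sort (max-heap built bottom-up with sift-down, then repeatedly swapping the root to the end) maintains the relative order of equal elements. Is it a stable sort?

Trace Heap Sort on the labeled array (the key is the number; the letter only tracks identity):
  Build max-heap: [3_B, 3_D, 2_C, 1_A, 3_E]
  Swap root 3_B to index 4, re-heapify first 4 -> [3_E, 3_D, 2_C, 1_A, 3_B]
  Swap root 3_E to index 3, re-heapify first 3 -> [3_D, 1_A, 2_C, 3_E, 3_B]
  Swap root 3_D to index 2, re-heapify first 2 -> [2_C, 1_A, 3_D, 3_E, 3_B]
  Swap root 2_C to index 1, re-heapify first 1 -> [1_A, 2_C, 3_D, 3_E, 3_B]
Final order: [1_A, 2_C, 3_D, 3_E, 3_B]
Equal keys:
  value 3: originally 3_B, 3_D, 3_E; after sorting 3_D, 3_E, 3_B -> order changed
Equal keys were reordered, so Heap Sort is not stable: heap construction and root-to-end swaps move elements without regard to the original order of equal keys. (One such input is enough; an unstable sort may happen to preserve order on other inputs, but it gives no guarantee.)
Answer: Not stable


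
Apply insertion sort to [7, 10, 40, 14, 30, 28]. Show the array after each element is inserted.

First element 7 is already 'sorted'
Insert 10: shifted 0 elements -> [7, 10, 40, 14, 30, 28]
Insert 40: shifted 0 elements -> [7, 10, 40, 14, 30, 28]
Insert 14: shifted 1 elements -> [7, 10, 14, 40, 30, 28]
Insert 30: shifted 1 elements -> [7, 10, 14, 30, 40, 28]
Insert 28: shifted 2 elements -> [7, 10, 14, 28, 30, 40]


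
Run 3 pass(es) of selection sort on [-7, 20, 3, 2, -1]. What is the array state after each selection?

Pass 1: Select minimum -7 at index 0, swap -> [-7, 20, 3, 2, -1]
Pass 2: Select minimum -1 at index 4, swap -> [-7, -1, 3, 2, 20]
Pass 3: Select minimum 2 at index 3, swap -> [-7, -1, 2, 3, 20]


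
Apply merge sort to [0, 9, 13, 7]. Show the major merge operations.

Divide and conquer:
  Merge [0] + [9] -> [0, 9]
  Merge [13] + [7] -> [7, 13]
  Merge [0, 9] + [7, 13] -> [0, 7, 9, 13]


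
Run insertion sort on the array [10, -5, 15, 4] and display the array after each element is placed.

First element 10 is already 'sorted'
Insert -5: shifted 1 elements -> [-5, 10, 15, 4]
Insert 15: shifted 0 elements -> [-5, 10, 15, 4]
Insert 4: shifted 2 elements -> [-5, 4, 10, 15]


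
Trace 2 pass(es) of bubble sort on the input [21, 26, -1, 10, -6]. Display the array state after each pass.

After pass 1: [21, -1, 10, -6, 26] (3 swaps)
After pass 2: [-1, 10, -6, 21, 26] (3 swaps)
Total swaps: 6


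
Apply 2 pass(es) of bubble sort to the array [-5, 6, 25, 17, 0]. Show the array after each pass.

After pass 1: [-5, 6, 17, 0, 25] (2 swaps)
After pass 2: [-5, 6, 0, 17, 25] (1 swaps)
Total swaps: 3


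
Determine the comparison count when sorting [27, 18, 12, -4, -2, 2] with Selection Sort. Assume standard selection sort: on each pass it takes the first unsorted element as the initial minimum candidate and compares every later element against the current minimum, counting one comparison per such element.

Pass 1: scan indices 1..5 for the minimum = 5 comparison(s); min is -4, place at index 0 -> [-4, 18, 12, 27, -2, 2]
Pass 2: scan indices 2..5 for the minimum = 4 comparison(s); min is -2, place at index 1 -> [-4, -2, 12, 27, 18, 2]
Pass 3: scan indices 3..5 for the minimum = 3 comparison(s); min is 2, place at index 2 -> [-4, -2, 2, 27, 18, 12]
Pass 4: scan indices 4..5 for the minimum = 2 comparison(s); min is 12, place at index 3 -> [-4, -2, 2, 12, 18, 27]
Pass 5: scan indices 5..5 for the minimum = 1 comparison(s); min is 18, place at index 4 -> [-4, -2, 2, 12, 18, 27]
Selection sort always scans the whole unsorted suffix, so the count is (n-1) + (n-2) + ... + 1 = n(n-1)/2 = 6*5/2 = 15 regardless of the input order.
Total comparisons: 5 + 4 + 3 + 2 + 1 = 15


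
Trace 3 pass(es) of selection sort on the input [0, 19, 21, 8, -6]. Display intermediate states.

Pass 1: Select minimum -6 at index 4, swap -> [-6, 19, 21, 8, 0]
Pass 2: Select minimum 0 at index 4, swap -> [-6, 0, 21, 8, 19]
Pass 3: Select minimum 8 at index 3, swap -> [-6, 0, 8, 21, 19]


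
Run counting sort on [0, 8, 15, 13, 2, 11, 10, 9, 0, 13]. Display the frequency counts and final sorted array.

Count array: [2, 0, 1, 0, 0, 0, 0, 0, 1, 1, 1, 1, 0, 2, 0, 1]
(count[i] = number of elements equal to i)
Cumulative count: [2, 2, 3, 3, 3, 3, 3, 3, 4, 5, 6, 7, 7, 9, 9, 10]
Sorted: [0, 0, 2, 8, 9, 10, 11, 13, 13, 15]


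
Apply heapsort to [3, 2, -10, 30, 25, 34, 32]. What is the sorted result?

Build heap: [34, 30, 32, 2, 25, -10, 3]
Extract 34: [32, 30, 3, 2, 25, -10, 34]
Extract 32: [30, 25, 3, 2, -10, 32, 34]
Extract 30: [25, 2, 3, -10, 30, 32, 34]
Extract 25: [3, 2, -10, 25, 30, 32, 34]
Extract 3: [2, -10, 3, 25, 30, 32, 34]
Extract 2: [-10, 2, 3, 25, 30, 32, 34]


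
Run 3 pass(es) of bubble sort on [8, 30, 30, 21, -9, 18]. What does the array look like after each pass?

After pass 1: [8, 30, 21, -9, 18, 30] (3 swaps)
After pass 2: [8, 21, -9, 18, 30, 30] (3 swaps)
After pass 3: [8, -9, 18, 21, 30, 30] (2 swaps)
Total swaps: 8


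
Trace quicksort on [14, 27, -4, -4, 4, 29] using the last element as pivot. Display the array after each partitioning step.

Partition 1: pivot=29 at index 5 -> [14, 27, -4, -4, 4, 29]
Partition 2: pivot=4 at index 2 -> [-4, -4, 4, 27, 14, 29]
Partition 3: pivot=-4 at index 1 -> [-4, -4, 4, 27, 14, 29]
Partition 4: pivot=14 at index 3 -> [-4, -4, 4, 14, 27, 29]


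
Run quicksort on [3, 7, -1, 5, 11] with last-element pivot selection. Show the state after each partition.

Partition 1: pivot=11 at index 4 -> [3, 7, -1, 5, 11]
Partition 2: pivot=5 at index 2 -> [3, -1, 5, 7, 11]
Partition 3: pivot=-1 at index 0 -> [-1, 3, 5, 7, 11]


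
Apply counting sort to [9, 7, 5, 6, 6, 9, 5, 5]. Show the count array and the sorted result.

Count array: [0, 0, 0, 0, 0, 3, 2, 1, 0, 2]
(count[i] = number of elements equal to i)
Cumulative count: [0, 0, 0, 0, 0, 3, 5, 6, 6, 8]
Sorted: [5, 5, 5, 6, 6, 7, 9, 9]


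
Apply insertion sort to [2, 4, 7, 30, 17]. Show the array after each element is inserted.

First element 2 is already 'sorted'
Insert 4: shifted 0 elements -> [2, 4, 7, 30, 17]
Insert 7: shifted 0 elements -> [2, 4, 7, 30, 17]
Insert 30: shifted 0 elements -> [2, 4, 7, 30, 17]
Insert 17: shifted 1 elements -> [2, 4, 7, 17, 30]


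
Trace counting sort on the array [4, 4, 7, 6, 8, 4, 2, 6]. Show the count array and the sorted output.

Count array: [0, 0, 1, 0, 3, 0, 2, 1, 1]
(count[i] = number of elements equal to i)
Cumulative count: [0, 0, 1, 1, 4, 4, 6, 7, 8]
Sorted: [2, 4, 4, 4, 6, 6, 7, 8]


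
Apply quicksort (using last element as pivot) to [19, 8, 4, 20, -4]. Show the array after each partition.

Partition 1: pivot=-4 at index 0 -> [-4, 8, 4, 20, 19]
Partition 2: pivot=19 at index 3 -> [-4, 8, 4, 19, 20]
Partition 3: pivot=4 at index 1 -> [-4, 4, 8, 19, 20]


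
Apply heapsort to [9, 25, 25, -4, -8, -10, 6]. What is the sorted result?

Build heap: [25, 9, 25, -4, -8, -10, 6]
Extract 25: [25, 9, 6, -4, -8, -10, 25]
Extract 25: [9, -4, 6, -10, -8, 25, 25]
Extract 9: [6, -4, -8, -10, 9, 25, 25]
Extract 6: [-4, -10, -8, 6, 9, 25, 25]
Extract -4: [-8, -10, -4, 6, 9, 25, 25]
Extract -8: [-10, -8, -4, 6, 9, 25, 25]


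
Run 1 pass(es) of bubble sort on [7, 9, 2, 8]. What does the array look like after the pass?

After pass 1: [7, 2, 8, 9] (2 swaps)
Total swaps: 2


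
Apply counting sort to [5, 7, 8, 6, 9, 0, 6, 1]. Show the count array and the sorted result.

Count array: [1, 1, 0, 0, 0, 1, 2, 1, 1, 1]
(count[i] = number of elements equal to i)
Cumulative count: [1, 2, 2, 2, 2, 3, 5, 6, 7, 8]
Sorted: [0, 1, 5, 6, 6, 7, 8, 9]


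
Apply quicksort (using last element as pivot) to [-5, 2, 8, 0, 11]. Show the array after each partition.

Partition 1: pivot=11 at index 4 -> [-5, 2, 8, 0, 11]
Partition 2: pivot=0 at index 1 -> [-5, 0, 8, 2, 11]
Partition 3: pivot=2 at index 2 -> [-5, 0, 2, 8, 11]


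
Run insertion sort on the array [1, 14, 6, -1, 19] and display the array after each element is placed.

First element 1 is already 'sorted'
Insert 14: shifted 0 elements -> [1, 14, 6, -1, 19]
Insert 6: shifted 1 elements -> [1, 6, 14, -1, 19]
Insert -1: shifted 3 elements -> [-1, 1, 6, 14, 19]
Insert 19: shifted 0 elements -> [-1, 1, 6, 14, 19]


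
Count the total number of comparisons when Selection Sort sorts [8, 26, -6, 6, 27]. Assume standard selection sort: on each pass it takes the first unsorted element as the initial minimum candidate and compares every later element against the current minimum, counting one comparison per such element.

Pass 1: scan indices 1..4 for the minimum = 4 comparison(s); min is -6, place at index 0 -> [-6, 26, 8, 6, 27]
Pass 2: scan indices 2..4 for the minimum = 3 comparison(s); min is 6, place at index 1 -> [-6, 6, 8, 26, 27]
Pass 3: scan indices 3..4 for the minimum = 2 comparison(s); min is 8, place at index 2 -> [-6, 6, 8, 26, 27]
Pass 4: scan indices 4..4 for the minimum = 1 comparison(s); min is 26, place at index 3 -> [-6, 6, 8, 26, 27]
Selection sort always scans the whole unsorted suffix, so the count is (n-1) + (n-2) + ... + 1 = n(n-1)/2 = 5*4/2 = 10 regardless of the input order.
Total comparisons: 4 + 3 + 2 + 1 = 10


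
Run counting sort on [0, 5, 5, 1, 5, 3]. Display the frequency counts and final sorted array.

Count array: [1, 1, 0, 1, 0, 3]
(count[i] = number of elements equal to i)
Cumulative count: [1, 2, 2, 3, 3, 6]
Sorted: [0, 1, 3, 5, 5, 5]


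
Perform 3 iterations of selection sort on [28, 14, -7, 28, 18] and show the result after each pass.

Pass 1: Select minimum -7 at index 2, swap -> [-7, 14, 28, 28, 18]
Pass 2: Select minimum 14 at index 1, swap -> [-7, 14, 28, 28, 18]
Pass 3: Select minimum 18 at index 4, swap -> [-7, 14, 18, 28, 28]


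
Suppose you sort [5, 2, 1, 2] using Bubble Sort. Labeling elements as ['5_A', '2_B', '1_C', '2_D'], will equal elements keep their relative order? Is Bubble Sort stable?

Trace Bubble Sort on the labeled array (the key is the number; the letter only tracks identity):
  After pass 1: [2_B, 1_C, 2_D, 5_A]
  After pass 2: [1_C, 2_B, 2_D, 5_A]
  After pass 3: [1_C, 2_B, 2_D, 5_A] (no swaps, done)
Final order: [1_C, 2_B, 2_D, 5_A]
Equal keys:
  value 2: originally 2_B, 2_D; after sorting 2_B, 2_D -> order preserved
All equal keys kept their original relative order. Bubble Sort is stable: it only swaps adjacent elements when the left one is strictly greater, so equal keys never move past each other.
Answer: Stable


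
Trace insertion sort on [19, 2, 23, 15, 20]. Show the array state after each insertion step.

First element 19 is already 'sorted'
Insert 2: shifted 1 elements -> [2, 19, 23, 15, 20]
Insert 23: shifted 0 elements -> [2, 19, 23, 15, 20]
Insert 15: shifted 2 elements -> [2, 15, 19, 23, 20]
Insert 20: shifted 1 elements -> [2, 15, 19, 20, 23]


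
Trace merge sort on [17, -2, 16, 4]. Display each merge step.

Divide and conquer:
  Merge [17] + [-2] -> [-2, 17]
  Merge [16] + [4] -> [4, 16]
  Merge [-2, 17] + [4, 16] -> [-2, 4, 16, 17]


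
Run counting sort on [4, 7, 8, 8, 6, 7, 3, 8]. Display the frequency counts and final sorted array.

Count array: [0, 0, 0, 1, 1, 0, 1, 2, 3]
(count[i] = number of elements equal to i)
Cumulative count: [0, 0, 0, 1, 2, 2, 3, 5, 8]
Sorted: [3, 4, 6, 7, 7, 8, 8, 8]


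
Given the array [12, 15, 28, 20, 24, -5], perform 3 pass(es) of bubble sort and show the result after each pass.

After pass 1: [12, 15, 20, 24, -5, 28] (3 swaps)
After pass 2: [12, 15, 20, -5, 24, 28] (1 swaps)
After pass 3: [12, 15, -5, 20, 24, 28] (1 swaps)
Total swaps: 5


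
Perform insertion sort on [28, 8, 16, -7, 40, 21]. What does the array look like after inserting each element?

First element 28 is already 'sorted'
Insert 8: shifted 1 elements -> [8, 28, 16, -7, 40, 21]
Insert 16: shifted 1 elements -> [8, 16, 28, -7, 40, 21]
Insert -7: shifted 3 elements -> [-7, 8, 16, 28, 40, 21]
Insert 40: shifted 0 elements -> [-7, 8, 16, 28, 40, 21]
Insert 21: shifted 2 elements -> [-7, 8, 16, 21, 28, 40]


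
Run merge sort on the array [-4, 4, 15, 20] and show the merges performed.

Divide and conquer:
  Merge [-4] + [4] -> [-4, 4]
  Merge [15] + [20] -> [15, 20]
  Merge [-4, 4] + [15, 20] -> [-4, 4, 15, 20]


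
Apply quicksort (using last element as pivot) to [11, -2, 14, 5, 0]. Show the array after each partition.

Partition 1: pivot=0 at index 1 -> [-2, 0, 14, 5, 11]
Partition 2: pivot=11 at index 3 -> [-2, 0, 5, 11, 14]


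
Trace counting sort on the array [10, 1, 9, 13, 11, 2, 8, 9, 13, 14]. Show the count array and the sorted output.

Count array: [0, 1, 1, 0, 0, 0, 0, 0, 1, 2, 1, 1, 0, 2, 1]
(count[i] = number of elements equal to i)
Cumulative count: [0, 1, 2, 2, 2, 2, 2, 2, 3, 5, 6, 7, 7, 9, 10]
Sorted: [1, 2, 8, 9, 9, 10, 11, 13, 13, 14]


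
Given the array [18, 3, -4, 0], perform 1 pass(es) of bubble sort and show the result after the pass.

After pass 1: [3, -4, 0, 18] (3 swaps)
Total swaps: 3


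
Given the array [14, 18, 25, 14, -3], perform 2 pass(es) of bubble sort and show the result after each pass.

After pass 1: [14, 18, 14, -3, 25] (2 swaps)
After pass 2: [14, 14, -3, 18, 25] (2 swaps)
Total swaps: 4


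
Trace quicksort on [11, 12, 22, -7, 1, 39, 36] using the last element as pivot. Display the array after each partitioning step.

Partition 1: pivot=36 at index 5 -> [11, 12, 22, -7, 1, 36, 39]
Partition 2: pivot=1 at index 1 -> [-7, 1, 22, 11, 12, 36, 39]
Partition 3: pivot=12 at index 3 -> [-7, 1, 11, 12, 22, 36, 39]


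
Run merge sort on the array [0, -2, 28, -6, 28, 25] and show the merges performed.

Divide and conquer:
  Merge [-2] + [28] -> [-2, 28]
  Merge [0] + [-2, 28] -> [-2, 0, 28]
  Merge [28] + [25] -> [25, 28]
  Merge [-6] + [25, 28] -> [-6, 25, 28]
  Merge [-2, 0, 28] + [-6, 25, 28] -> [-6, -2, 0, 25, 28, 28]


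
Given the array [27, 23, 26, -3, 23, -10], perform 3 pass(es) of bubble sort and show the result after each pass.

After pass 1: [23, 26, -3, 23, -10, 27] (5 swaps)
After pass 2: [23, -3, 23, -10, 26, 27] (3 swaps)
After pass 3: [-3, 23, -10, 23, 26, 27] (2 swaps)
Total swaps: 10


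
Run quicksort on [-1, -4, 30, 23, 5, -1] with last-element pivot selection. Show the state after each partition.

Partition 1: pivot=-1 at index 2 -> [-1, -4, -1, 23, 5, 30]
Partition 2: pivot=-4 at index 0 -> [-4, -1, -1, 23, 5, 30]
Partition 3: pivot=30 at index 5 -> [-4, -1, -1, 23, 5, 30]
Partition 4: pivot=5 at index 3 -> [-4, -1, -1, 5, 23, 30]


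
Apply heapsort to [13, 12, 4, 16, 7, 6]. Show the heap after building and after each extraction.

Build heap: [16, 13, 6, 12, 7, 4]
Extract 16: [13, 12, 6, 4, 7, 16]
Extract 13: [12, 7, 6, 4, 13, 16]
Extract 12: [7, 4, 6, 12, 13, 16]
Extract 7: [6, 4, 7, 12, 13, 16]
Extract 6: [4, 6, 7, 12, 13, 16]


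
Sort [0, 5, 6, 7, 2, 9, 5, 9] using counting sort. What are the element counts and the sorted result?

Count array: [1, 0, 1, 0, 0, 2, 1, 1, 0, 2]
(count[i] = number of elements equal to i)
Cumulative count: [1, 1, 2, 2, 2, 4, 5, 6, 6, 8]
Sorted: [0, 2, 5, 5, 6, 7, 9, 9]


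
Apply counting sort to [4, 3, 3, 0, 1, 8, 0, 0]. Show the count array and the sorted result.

Count array: [3, 1, 0, 2, 1, 0, 0, 0, 1]
(count[i] = number of elements equal to i)
Cumulative count: [3, 4, 4, 6, 7, 7, 7, 7, 8]
Sorted: [0, 0, 0, 1, 3, 3, 4, 8]


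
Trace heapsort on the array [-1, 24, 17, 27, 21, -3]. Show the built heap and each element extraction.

Build heap: [27, 24, 17, -1, 21, -3]
Extract 27: [24, 21, 17, -1, -3, 27]
Extract 24: [21, -1, 17, -3, 24, 27]
Extract 21: [17, -1, -3, 21, 24, 27]
Extract 17: [-1, -3, 17, 21, 24, 27]
Extract -1: [-3, -1, 17, 21, 24, 27]


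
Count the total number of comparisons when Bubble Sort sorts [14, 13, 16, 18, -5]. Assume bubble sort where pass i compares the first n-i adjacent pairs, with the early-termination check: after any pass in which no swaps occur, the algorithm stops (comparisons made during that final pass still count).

Pass 1: compare adjacent pairs (0,1)..(3,4) = 4 comparison(s), 2 swap(s) -> [13, 14, 16, -5, 18]
Pass 2: compare adjacent pairs (0,1)..(2,3) = 3 comparison(s), 1 swap(s) -> [13, 14, -5, 16, 18]
Pass 3: compare adjacent pairs (0,1)..(1,2) = 2 comparison(s), 1 swap(s) -> [13, -5, 14, 16, 18]
Pass 4: compare adjacent pairs (0,1)..(0,1) = 1 comparison(s), 1 swap(s) -> [-5, 13, 14, 16, 18]
Every pass made at least one swap, so all n-1 passes run.
Total comparisons: 4 + 3 + 2 + 1 = 10


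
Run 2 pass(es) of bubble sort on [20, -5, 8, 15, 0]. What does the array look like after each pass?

After pass 1: [-5, 8, 15, 0, 20] (4 swaps)
After pass 2: [-5, 8, 0, 15, 20] (1 swaps)
Total swaps: 5


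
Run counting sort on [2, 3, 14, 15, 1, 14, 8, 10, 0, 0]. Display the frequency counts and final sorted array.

Count array: [2, 1, 1, 1, 0, 0, 0, 0, 1, 0, 1, 0, 0, 0, 2, 1]
(count[i] = number of elements equal to i)
Cumulative count: [2, 3, 4, 5, 5, 5, 5, 5, 6, 6, 7, 7, 7, 7, 9, 10]
Sorted: [0, 0, 1, 2, 3, 8, 10, 14, 14, 15]


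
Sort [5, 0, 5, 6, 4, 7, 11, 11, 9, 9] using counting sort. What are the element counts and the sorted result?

Count array: [1, 0, 0, 0, 1, 2, 1, 1, 0, 2, 0, 2]
(count[i] = number of elements equal to i)
Cumulative count: [1, 1, 1, 1, 2, 4, 5, 6, 6, 8, 8, 10]
Sorted: [0, 4, 5, 5, 6, 7, 9, 9, 11, 11]


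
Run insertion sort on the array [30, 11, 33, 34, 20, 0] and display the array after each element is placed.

First element 30 is already 'sorted'
Insert 11: shifted 1 elements -> [11, 30, 33, 34, 20, 0]
Insert 33: shifted 0 elements -> [11, 30, 33, 34, 20, 0]
Insert 34: shifted 0 elements -> [11, 30, 33, 34, 20, 0]
Insert 20: shifted 3 elements -> [11, 20, 30, 33, 34, 0]
Insert 0: shifted 5 elements -> [0, 11, 20, 30, 33, 34]


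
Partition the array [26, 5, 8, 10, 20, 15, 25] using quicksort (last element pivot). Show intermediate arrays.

Partition 1: pivot=25 at index 5 -> [5, 8, 10, 20, 15, 25, 26]
Partition 2: pivot=15 at index 3 -> [5, 8, 10, 15, 20, 25, 26]
Partition 3: pivot=10 at index 2 -> [5, 8, 10, 15, 20, 25, 26]
Partition 4: pivot=8 at index 1 -> [5, 8, 10, 15, 20, 25, 26]
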